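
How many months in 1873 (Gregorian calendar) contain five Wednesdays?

A month of length L has five Wednesdays iff its first Wednesday is on day ≤ L−28 (so day 1–3 in a 31-day month, 1–2 in a 30-day month, day 1 in a leap February).
Checking each month of 1873: Jan starts Wed (31d) ✓; Feb starts Sat (28d); Mar starts Sat (31d); Apr starts Tue (30d) ✓; May starts Thu (31d); Jun starts Sun (30d); Jul starts Tue (31d) ✓; Aug starts Fri (31d); Sep starts Mon (30d); Oct starts Wed (31d) ✓; Nov starts Sat (30d); Dec starts Mon (31d) ✓.
Five-Wednesday months: January, April, July, October, December → 5.

5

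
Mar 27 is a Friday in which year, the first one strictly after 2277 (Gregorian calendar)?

2285

From one year to the next, a fixed date's weekday advances by 1, or by 2 when a Feb 29 lies between the two dates.
2277: March 27 is Tuesday.
2278: Wednesday (+1)
2279: Thursday (+1)
2280: Saturday (+2)
2281: Sunday (+1)
2282: Monday (+1)
2283: Tuesday (+1)
2284: Thursday (+2)
2285: Friday (+1)
Mar 27 falls on a Friday in 2285.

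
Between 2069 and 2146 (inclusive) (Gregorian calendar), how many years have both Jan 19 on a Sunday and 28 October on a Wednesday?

Check each year's weekday for Jan 19 and 28 October:
  2069: Sat/Mon  2070: Sun/Tue  2071: Mon/Wed  2072: Tue/Fri  2073: Thu/Sat  2074: Fri/Sun  2075: Sat/Mon  2076: Sun/Wed ✓  2077: Tue/Thu  2078: Wed/Fri  2079: Thu/Sat  2080: Fri/Mon  2081: Sun/Tue  2082: Mon/Wed  …(50 more)…  2133: Mon/Wed  2134: Tue/Thu  2135: Wed/Fri  2136: Thu/Sun  2137: Sat/Mon  2138: Sun/Tue  2139: Mon/Wed  2140: Tue/Fri  2141: Thu/Sat  2142: Fri/Sun  2143: Sat/Mon  2144: Sun/Wed ✓  2145: Tue/Thu  2146: Wed/Fri
Both conditions hold in: 2076, 2116, 2144 — 3.

3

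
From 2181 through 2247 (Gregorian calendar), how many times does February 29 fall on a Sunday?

Leap years in 2181–2247: 15 of them.
Feb 29 weekday advances by 5 (mod 7) from one leap year to the next four years later (or differs when a century non-leap intervenes).
Leap-day weekdays: 2184:Sun✓ 2188:Fri 2192:Wed 2196:Mon 2204:Wed 2208:Mon 2212:Sat 2216:Thu 2220:Tue 2224:Sun✓ 2228:Fri 2232:Wed 2236:Mon 2240:Sat 2244:Thu
Sunday: 2184, 2224 → 2.

2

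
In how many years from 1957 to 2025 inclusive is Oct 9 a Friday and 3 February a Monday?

Check each year's weekday for Oct 9 and 3 February:
  1957: Wed/Sun  1958: Thu/Mon  1959: Fri/Tue  1960: Sun/Wed  1961: Mon/Fri  1962: Tue/Sat  1963: Wed/Sun  1964: Fri/Mon ✓  1965: Sat/Wed  1966: Sun/Thu  1967: Mon/Fri  1968: Wed/Sat  1969: Thu/Mon  1970: Fri/Tue  …(41 more)…  2012: Tue/Fri  2013: Wed/Sun  2014: Thu/Mon  2015: Fri/Tue  2016: Sun/Wed  2017: Mon/Fri  2018: Tue/Sat  2019: Wed/Sun  2020: Fri/Mon ✓  2021: Sat/Wed  2022: Sun/Thu  2023: Mon/Fri  2024: Wed/Sat  2025: Thu/Mon
Both conditions hold in: 1964, 1992, 2020 — 3.

3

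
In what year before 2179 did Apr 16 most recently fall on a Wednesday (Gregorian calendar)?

From one year to the next, a fixed date's weekday advances by 1, or by 2 when a Feb 29 lies between the two dates.
2179: April 16 is Friday.
2178: Thursday (−1)
2177: Wednesday (−1)
Apr 16 falls on a Wednesday in 2177.

2177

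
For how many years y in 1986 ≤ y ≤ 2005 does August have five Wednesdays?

August has 31 days; it has five Wednesdays when Wednesday falls among the first (month-length − 28) days — i.e. when August 1 is one of Wednesday/Tuesday/Monday.
August 1 by year: 1986:Fri 1987:Sat 1988:Mon✓ 1989:Tue✓ 1990:Wed✓ 1991:Thu 1992:Sat 1993:Sun 1994:Mon✓ 1995:Tue✓ 1996:Thu 1997:Fri 1998:Sat 1999:Sun 2000:Tue✓ 2001:Wed✓ 2002:Thu 2003:Fri 2004:Sun 2005:Mon✓
Years with five Wednesdays: 1988, 1989, 1990, 1994, 1995, 2000, 2001, 2005 → 8.

8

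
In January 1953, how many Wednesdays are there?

4

January 1953 has 31 days and begins on Thursday.
The first Wednesday is January 7.
Wednesdays fall on 7, 14, 21, 28 — that's 4.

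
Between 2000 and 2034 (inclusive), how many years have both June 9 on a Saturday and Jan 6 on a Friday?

Check each year's weekday for June 9 and Jan 6:
  2000: Fri/Thu  2001: Sat/Sat  2002: Sun/Sun  2003: Mon/Mon  2004: Wed/Tue  2005: Thu/Thu  2006: Fri/Fri  2007: Sat/Sat  2008: Mon/Sun  2009: Tue/Tue  2010: Wed/Wed  2011: Thu/Thu  2012: Sat/Fri ✓  2013: Sun/Sun  …(7 more)…  2021: Wed/Wed  2022: Thu/Thu  2023: Fri/Fri  2024: Sun/Sat  2025: Mon/Mon  2026: Tue/Tue  2027: Wed/Wed  2028: Fri/Thu  2029: Sat/Sat  2030: Sun/Sun  2031: Mon/Mon  2032: Wed/Tue  2033: Thu/Thu  2034: Fri/Fri
Both conditions hold in: 2012 — 1.

1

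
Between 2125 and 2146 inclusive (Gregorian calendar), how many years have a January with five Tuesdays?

10

January has 31 days; it has five Tuesdays when Tuesday falls among the first (month-length − 28) days — i.e. when January 1 is one of Tuesday/Monday/Sunday.
January 1 by year: 2125:Mon✓ 2126:Tue✓ 2127:Wed 2128:Thu 2129:Sat 2130:Sun✓ 2131:Mon✓ 2132:Tue✓ 2133:Thu 2134:Fri 2135:Sat 2136:Sun✓ 2137:Tue✓ 2138:Wed 2139:Thu 2140:Fri 2141:Sun✓ 2142:Mon✓ 2143:Tue✓ 2144:Wed 2145:Fri 2146:Sat
Years with five Tuesdays: 2125, 2126, 2130, 2131, 2132, 2136, 2137, 2141, 2142, 2143 → 10.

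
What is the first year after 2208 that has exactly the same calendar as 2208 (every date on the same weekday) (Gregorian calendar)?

2236

Two years share a calendar iff Jan 1 falls on the same weekday and both are leap or both are common. 2208: Jan 1 is Friday, leap year.
2209: Jan 1 Sunday, common
2210: Jan 1 Monday, common
2211: Jan 1 Tuesday, common
2212: Jan 1 Wednesday, leap
2213: Jan 1 Friday, common
2214: Jan 1 Saturday, common
2215: Jan 1 Sunday, common
2216: Jan 1 Monday, leap
2217: Jan 1 Wednesday, common
2218: Jan 1 Thursday, common
2219: Jan 1 Friday, common
2220: Jan 1 Saturday, leap
2221: Jan 1 Monday, common
2222: Jan 1 Tuesday, common
2223: Jan 1 Wednesday, common
2224: Jan 1 Thursday, leap
2225: Jan 1 Saturday, common
2226: Jan 1 Sunday, common
2227: Jan 1 Monday, common
2228: Jan 1 Tuesday, leap
2229: Jan 1 Thursday, common
2230: Jan 1 Friday, common
2231: Jan 1 Saturday, common
2232: Jan 1 Sunday, leap
2233: Jan 1 Tuesday, common
2234: Jan 1 Wednesday, common
2235: Jan 1 Thursday, common
2236: Jan 1 Friday, leap
2236 matches on both conditions.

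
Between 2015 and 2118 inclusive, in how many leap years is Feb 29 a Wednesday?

4

Leap years in 2015–2118: 25 of them.
Feb 29 weekday advances by 5 (mod 7) from one leap year to the next four years later (or differs when a century non-leap intervenes).
Leap-day weekdays: 2016:Mon 2020:Sat 2024:Thu 2028:Tue 2032:Sun 2036:Fri 2040:Wed✓ 2044:Mon 2048:Sat 2052:Thu 2056:Tue 2060:Sun 2064:Fri 2068:Wed✓ 2072:Mon 2076:Sat 2080:Thu 2084:Tue 2088:Sun 2092:Fri 2096:Wed✓ 2104:Fri 2108:Wed✓ 2112:Mon 2116:Sat
Wednesday: 2040, 2068, 2096, 2108 → 4.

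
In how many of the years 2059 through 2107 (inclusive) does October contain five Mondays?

21

October has 31 days; it has five Mondays when Monday falls among the first (month-length − 28) days — i.e. when October 1 is one of Monday/Sunday/Saturday.
October 1 by year: 2059:Wed 2060:Fri 2061:Sat✓ 2062:Sun✓ 2063:Mon✓ 2064:Wed 2065:Thu 2066:Fri 2067:Sat✓ 2068:Mon✓ 2069:Tue 2070:Wed 2071:Thu 2072:Sat✓ 2073:Sun✓ …(19 more)… 2093:Thu 2094:Fri 2095:Sat✓ 2096:Mon✓ 2097:Tue 2098:Wed 2099:Thu 2100:Fri 2101:Sat✓ 2102:Sun✓ 2103:Mon✓ 2104:Wed 2105:Thu 2106:Fri 2107:Sat✓
Years with five Mondays: 2061, 2062, 2063, 2067, 2068, 2072, 2073, 2074, 2078, 2079, 2084, 2085, 2089, 2090, 2091, 2095, 2096, 2101, 2102, 2103, 2107 → 21.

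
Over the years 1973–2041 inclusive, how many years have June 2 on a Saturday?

11

Track June 2's weekday year by year (advancing +1, or +2 across a Feb 29):
  1973: Sat ✓  1974: Sun (+1)  1975: Mon (+1)  1976: Wed (+2)  1977: Thu (+1)
  1978: Fri (+1)  1979: Sat (+1) ✓  1980: Mon (+2)  1981: Tue (+1)  1982: Wed (+1)
  1983: Thu (+1)  1984: Sat (+2) ✓  1985: Sun (+1)  1986: Mon (+1)  … (41 more years) …
  2028: Fri (+2)  2029: Sat (+1) ✓  2030: Sun (+1)  2031: Mon (+1)  2032: Wed (+2)
  2033: Thu (+1)  2034: Fri (+1)  2035: Sat (+1) ✓  2036: Mon (+2)  2037: Tue (+1)
  2038: Wed (+1)  2039: Thu (+1)  2040: Sat (+2) ✓  2041: Sun (+1)
Saturday years: 1973, 1979, 1984, 1990, 2001, 2007, 2012, 2018, 2029, 2035, 2040 — 11 in total.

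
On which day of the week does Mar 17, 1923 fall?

January 1, 1923 is a Monday.
March 17 is day 76 of the year, i.e. 75 days after Jan 1.
75 mod 7 = 5, so advance 5 weekdays from Monday: Saturday.

Saturday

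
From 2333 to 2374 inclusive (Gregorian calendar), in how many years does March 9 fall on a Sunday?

5

Track March 9's weekday year by year (advancing +1, or +2 across a Feb 29):
  2333: Thu  2334: Fri (+1)  2335: Sat (+1)  2336: Mon (+2)  2337: Tue (+1)
  2338: Wed (+1)  2339: Thu (+1)  2340: Sat (+2)  2341: Sun (+1) ✓  2342: Mon (+1)
  2343: Tue (+1)  2344: Thu (+2)  2345: Fri (+1)  2346: Sat (+1)  … (14 more years) …
  2361: Thu (+1)  2362: Fri (+1)  2363: Sat (+1)  2364: Mon (+2)  2365: Tue (+1)
  2366: Wed (+1)  2367: Thu (+1)  2368: Sat (+2)  2369: Sun (+1) ✓  2370: Mon (+1)
  2371: Tue (+1)  2372: Thu (+2)  2373: Fri (+1)  2374: Sat (+1)
Sunday years: 2341, 2347, 2352, 2358, 2369 — 5 in total.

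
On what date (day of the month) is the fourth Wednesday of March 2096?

28

March 1, 2096 is a Thursday, so the first Wednesday is the 7th.
The fourth Wednesday is 7 + 21 = 28.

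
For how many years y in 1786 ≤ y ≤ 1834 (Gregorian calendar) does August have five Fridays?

23

August has 31 days; it has five Fridays when Friday falls among the first (month-length − 28) days — i.e. when August 1 is one of Friday/Thursday/Wednesday.
August 1 by year: 1786:Tue 1787:Wed✓ 1788:Fri✓ 1789:Sat 1790:Sun 1791:Mon 1792:Wed✓ 1793:Thu✓ 1794:Fri✓ 1795:Sat 1796:Mon 1797:Tue 1798:Wed✓ 1799:Thu✓ 1800:Fri✓ …(19 more)… 1820:Tue 1821:Wed✓ 1822:Thu✓ 1823:Fri✓ 1824:Sun 1825:Mon 1826:Tue 1827:Wed✓ 1828:Fri✓ 1829:Sat 1830:Sun 1831:Mon 1832:Wed✓ 1833:Thu✓ 1834:Fri✓
Years with five Fridays: 1787, 1788, 1792, 1793, 1794, 1798, 1799, 1800, 1804, 1805, 1806, 1810, 1811, 1816, 1817, 1821, 1822, 1823, 1827, 1828, 1832, 1833, 1834 → 23.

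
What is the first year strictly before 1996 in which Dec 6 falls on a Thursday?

From one year to the next, a fixed date's weekday advances by 1, or by 2 when a Feb 29 lies between the two dates.
1996: December 6 is Friday.
1995: Wednesday (−2)
1994: Tuesday (−1)
1993: Monday (−1)
1992: Sunday (−1)
1991: Friday (−2)
1990: Thursday (−1)
Dec 6 falls on a Thursday in 1990.

1990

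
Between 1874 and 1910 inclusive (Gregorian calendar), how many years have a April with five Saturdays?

April has 30 days; it has five Saturdays when Saturday falls among the first (month-length − 28) days — i.e. when April 1 is one of Saturday/Friday.
April 1 by year: 1874:Wed 1875:Thu 1876:Sat✓ 1877:Sun 1878:Mon 1879:Tue 1880:Thu 1881:Fri✓ 1882:Sat✓ 1883:Sun 1884:Tue 1885:Wed 1886:Thu 1887:Fri✓ 1888:Sun …(7 more)… 1896:Wed 1897:Thu 1898:Fri✓ 1899:Sat✓ 1900:Sun 1901:Mon 1902:Tue 1903:Wed 1904:Fri✓ 1905:Sat✓ 1906:Sun 1907:Mon 1908:Wed 1909:Thu 1910:Fri✓
Years with five Saturdays: 1876, 1881, 1882, 1887, 1892, 1893, 1898, 1899, 1904, 1905, 1910 → 11.

11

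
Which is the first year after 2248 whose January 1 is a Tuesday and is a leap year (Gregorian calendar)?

2256

Jan 1 advances by 2 weekdays after a leap year and by 1 after a common year.
2248: Jan 1 is Saturday (leap).
2249: Monday
2250: Tuesday
2251: Wednesday
2252: Thursday (leap)
2253: Saturday
2254: Sunday
2255: Monday
2256: Tuesday (leap)
2256 begins on a Tuesday and is a leap year.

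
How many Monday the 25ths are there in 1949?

2

Check the 25th of each month of 1949: Jan 25: Tue, Feb 25: Fri, Mar 25: Fri, Apr 25: Mon, May 25: Wed, Jun 25: Sat, Jul 25: Mon, Aug 25: Thu, Sep 25: Sun, Oct 25: Tue, Nov 25: Fri, Dec 25: Sun.
Monday occurs in April, July — 2 months.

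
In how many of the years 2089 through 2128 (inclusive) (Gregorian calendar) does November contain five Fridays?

November has 30 days; it has five Fridays when Friday falls among the first (month-length − 28) days — i.e. when November 1 is one of Friday/Thursday.
November 1 by year: 2089:Tue 2090:Wed 2091:Thu✓ 2092:Sat 2093:Sun 2094:Mon 2095:Tue 2096:Thu✓ 2097:Fri✓ 2098:Sat 2099:Sun 2100:Mon 2101:Tue 2102:Wed 2103:Thu✓ …(10 more)… 2114:Thu✓ 2115:Fri✓ 2116:Sun 2117:Mon 2118:Tue 2119:Wed 2120:Fri✓ 2121:Sat 2122:Sun 2123:Mon 2124:Wed 2125:Thu✓ 2126:Fri✓ 2127:Sat 2128:Mon
Years with five Fridays: 2091, 2096, 2097, 2103, 2108, 2109, 2114, 2115, 2120, 2125, 2126 → 11.

11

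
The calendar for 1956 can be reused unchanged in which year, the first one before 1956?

1928

Two years share a calendar iff Jan 1 falls on the same weekday and both are leap or both are common. 1956: Jan 1 is Sunday, leap year.
1955: Jan 1 Saturday, common
1954: Jan 1 Friday, common
1953: Jan 1 Thursday, common
1952: Jan 1 Tuesday, leap
1951: Jan 1 Monday, common
1950: Jan 1 Sunday, common
1949: Jan 1 Saturday, common
1948: Jan 1 Thursday, leap
1947: Jan 1 Wednesday, common
1946: Jan 1 Tuesday, common
1945: Jan 1 Monday, common
1944: Jan 1 Saturday, leap
1943: Jan 1 Friday, common
1942: Jan 1 Thursday, common
1941: Jan 1 Wednesday, common
1940: Jan 1 Monday, leap
1939: Jan 1 Sunday, common
1938: Jan 1 Saturday, common
1937: Jan 1 Friday, common
1936: Jan 1 Wednesday, leap
1935: Jan 1 Tuesday, common
1934: Jan 1 Monday, common
1933: Jan 1 Sunday, common
1932: Jan 1 Friday, leap
1931: Jan 1 Thursday, common
1930: Jan 1 Wednesday, common
1929: Jan 1 Tuesday, common
1928: Jan 1 Sunday, leap
1928 matches on both conditions.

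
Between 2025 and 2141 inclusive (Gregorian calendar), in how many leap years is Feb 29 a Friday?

5

Leap years in 2025–2141: 28 of them.
Feb 29 weekday advances by 5 (mod 7) from one leap year to the next four years later (or differs when a century non-leap intervenes).
Leap-day weekdays: 2028:Tue 2032:Sun 2036:Fri✓ 2040:Wed 2044:Mon 2048:Sat 2052:Thu 2056:Tue 2060:Sun 2064:Fri✓ 2068:Wed 2072:Mon 2076:Sat 2080:Thu 2084:Tue 2088:Sun 2092:Fri✓ 2096:Wed 2104:Fri✓ 2108:Wed 2112:Mon 2116:Sat 2120:Thu 2124:Tue 2128:Sun 2132:Fri✓ 2136:Wed 2140:Mon
Friday: 2036, 2064, 2092, 2104, 2132 → 5.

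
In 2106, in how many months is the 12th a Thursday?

1

Check the 12th of each month of 2106: Jan 12: Tue, Feb 12: Fri, Mar 12: Fri, Apr 12: Mon, May 12: Wed, Jun 12: Sat, Jul 12: Mon, Aug 12: Thu, Sep 12: Sun, Oct 12: Tue, Nov 12: Fri, Dec 12: Sun.
Thursday occurs in August — 1 month.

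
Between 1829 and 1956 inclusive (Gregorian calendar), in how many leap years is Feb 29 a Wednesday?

5

Leap years in 1829–1956: 31 of them.
Feb 29 weekday advances by 5 (mod 7) from one leap year to the next four years later (or differs when a century non-leap intervenes).
Leap-day weekdays: 1832:Wed✓ 1836:Mon 1840:Sat 1844:Thu 1848:Tue 1852:Sun 1856:Fri 1860:Wed✓ 1864:Mon 1868:Sat 1872:Thu 1876:Tue 1880:Sun …(5 more)… 1908:Sat 1912:Thu 1916:Tue 1920:Sun 1924:Fri 1928:Wed✓ 1932:Mon 1936:Sat 1940:Thu 1944:Tue 1948:Sun 1952:Fri 1956:Wed✓
Wednesday: 1832, 1860, 1888, 1928, 1956 → 5.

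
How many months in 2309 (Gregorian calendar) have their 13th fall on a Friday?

Check the 13th of each month of 2309: Jan 13: Wed, Feb 13: Sat, Mar 13: Sat, Apr 13: Tue, May 13: Thu, Jun 13: Sun, Jul 13: Tue, Aug 13: Fri, Sep 13: Mon, Oct 13: Wed, Nov 13: Sat, Dec 13: Mon.
Friday occurs in August — 1 month.

1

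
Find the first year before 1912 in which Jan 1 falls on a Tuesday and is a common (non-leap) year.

1907

Jan 1 advances by 2 weekdays after a leap year and by 1 after a common year.
1912: Jan 1 is Monday (leap).
1911: Sunday
1910: Saturday
1909: Friday
1908: Wednesday (leap)
1907: Tuesday
1907 begins on a Tuesday and is a common year.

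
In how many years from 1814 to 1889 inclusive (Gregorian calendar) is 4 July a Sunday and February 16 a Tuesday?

8

Check each year's weekday for 4 July and February 16:
  1814: Mon/Wed  1815: Tue/Thu  1816: Thu/Fri  1817: Fri/Sun  1818: Sat/Mon  1819: Sun/Tue ✓  1820: Tue/Wed  1821: Wed/Fri  1822: Thu/Sat  1823: Fri/Sun  1824: Sun/Mon  1825: Mon/Wed  1826: Tue/Thu  1827: Wed/Fri  …(48 more)…  1876: Tue/Wed  1877: Wed/Fri  1878: Thu/Sat  1879: Fri/Sun  1880: Sun/Mon  1881: Mon/Wed  1882: Tue/Thu  1883: Wed/Fri  1884: Fri/Sat  1885: Sat/Mon  1886: Sun/Tue ✓  1887: Mon/Wed  1888: Wed/Thu  1889: Thu/Sat
Both conditions hold in: 1819, 1830, 1841, 1847, 1858, 1869, 1875, 1886 — 8.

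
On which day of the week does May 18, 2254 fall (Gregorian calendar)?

Thursday

January 1, 2254 is a Sunday.
May 18 is day 138 of the year, i.e. 137 days after Jan 1.
137 mod 7 = 4, so advance 4 weekdays from Sunday: Thursday.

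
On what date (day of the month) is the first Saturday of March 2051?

March 1, 2051 is a Wednesday, so the first Saturday is the 4th.
The first Saturday is 4 + 0 = 4.

4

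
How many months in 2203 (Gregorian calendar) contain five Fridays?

4

A month of length L has five Fridays iff its first Friday is on day ≤ L−28 (so day 1–3 in a 31-day month, 1–2 in a 30-day month, day 1 in a leap February).
Checking each month of 2203: Jan starts Sat (31d); Feb starts Tue (28d); Mar starts Tue (31d); Apr starts Fri (30d) ✓; May starts Sun (31d); Jun starts Wed (30d); Jul starts Fri (31d) ✓; Aug starts Mon (31d); Sep starts Thu (30d) ✓; Oct starts Sat (31d); Nov starts Tue (30d); Dec starts Thu (31d) ✓.
Five-Friday months: April, July, September, December → 4.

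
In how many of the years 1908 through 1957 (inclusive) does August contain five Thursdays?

August has 31 days; it has five Thursdays when Thursday falls among the first (month-length − 28) days — i.e. when August 1 is one of Thursday/Wednesday/Tuesday.
August 1 by year: 1908:Sat 1909:Sun 1910:Mon 1911:Tue✓ 1912:Thu✓ 1913:Fri 1914:Sat 1915:Sun 1916:Tue✓ 1917:Wed✓ 1918:Thu✓ 1919:Fri 1920:Sun 1921:Mon 1922:Tue✓ …(20 more)… 1943:Sun 1944:Tue✓ 1945:Wed✓ 1946:Thu✓ 1947:Fri 1948:Sun 1949:Mon 1950:Tue✓ 1951:Wed✓ 1952:Fri 1953:Sat 1954:Sun 1955:Mon 1956:Wed✓ 1957:Thu✓
Years with five Thursdays: 1911, 1912, 1916, 1917, 1918, 1922, 1923, 1928, 1929, 1933, 1934, 1935, 1939, 1940, 1944, 1945, 1946, 1950, 1951, 1956, 1957 → 21.

21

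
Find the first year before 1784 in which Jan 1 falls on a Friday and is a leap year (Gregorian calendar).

1768

Jan 1 advances by 2 weekdays after a leap year and by 1 after a common year.
1784: Jan 1 is Thursday (leap).
1783: Wednesday
1782: Tuesday
1781: Monday
1780: Saturday (leap)
1779: Friday
1778: Thursday
1777: Wednesday
1776: Monday (leap)
1775: Sunday
1774: Saturday
1773: Friday
1772: Wednesday (leap)
1771: Tuesday
1770: Monday
1769: Sunday
1768: Friday (leap)
1768 begins on a Friday and is a leap year.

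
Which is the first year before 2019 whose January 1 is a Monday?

2018

Jan 1 advances by 2 weekdays after a leap year and by 1 after a common year.
2019: Jan 1 is Tuesday.
2018: Monday
2018 begins on a Monday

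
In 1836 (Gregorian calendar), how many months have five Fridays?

5

A month of length L has five Fridays iff its first Friday is on day ≤ L−28 (so day 1–3 in a 31-day month, 1–2 in a 30-day month, day 1 in a leap February).
Checking each month of 1836: Jan starts Fri (31d) ✓; Feb starts Mon (29d); Mar starts Tue (31d); Apr starts Fri (30d) ✓; May starts Sun (31d); Jun starts Wed (30d); Jul starts Fri (31d) ✓; Aug starts Mon (31d); Sep starts Thu (30d) ✓; Oct starts Sat (31d); Nov starts Tue (30d); Dec starts Thu (31d) ✓.
Five-Friday months: January, April, July, September, December → 5.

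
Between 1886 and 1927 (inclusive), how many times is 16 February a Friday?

6

Track 16 February's weekday year by year (advancing +1, or +2 across a Feb 29):
  1886: Tue  1887: Wed (+1)  1888: Thu (+1)  1889: Sat (+2)  1890: Sun (+1)
  1891: Mon (+1)  1892: Tue (+1)  1893: Thu (+2)  1894: Fri (+1) ✓  1895: Sat (+1)
  1896: Sun (+1)  1897: Tue (+2)  1898: Wed (+1)  1899: Thu (+1)  … (14 more years) …
  1914: Mon (+1)  1915: Tue (+1)  1916: Wed (+1)  1917: Fri (+2) ✓  1918: Sat (+1)
  1919: Sun (+1)  1920: Mon (+1)  1921: Wed (+2)  1922: Thu (+1)  1923: Fri (+1) ✓
  1924: Sat (+1)  1925: Mon (+2)  1926: Tue (+1)  1927: Wed (+1)
Friday years: 1894, 1900, 1906, 1912, 1917, 1923 — 6 in total.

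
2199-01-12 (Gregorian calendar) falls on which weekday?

January 1, 2199 is a Tuesday.
January 12 is day 12 of the year, i.e. 11 days after Jan 1.
11 mod 7 = 4, so advance 4 weekdays from Tuesday: Saturday.

Saturday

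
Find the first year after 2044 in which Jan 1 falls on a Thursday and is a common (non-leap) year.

Jan 1 advances by 2 weekdays after a leap year and by 1 after a common year.
2044: Jan 1 is Friday (leap).
2045: Sunday
2046: Monday
2047: Tuesday
2048: Wednesday (leap)
2049: Friday
2050: Saturday
2051: Sunday
2052: Monday (leap)
2053: Wednesday
2054: Thursday
2054 begins on a Thursday and is a common year.

2054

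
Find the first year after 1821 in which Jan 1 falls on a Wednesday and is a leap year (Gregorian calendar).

Jan 1 advances by 2 weekdays after a leap year and by 1 after a common year.
1821: Jan 1 is Monday.
1822: Tuesday
1823: Wednesday
1824: Thursday (leap)
1825: Saturday
1826: Sunday
1827: Monday
1828: Tuesday (leap)
1829: Thursday
1830: Friday
1831: Saturday
1832: Sunday (leap)
1833: Tuesday
1834: Wednesday
1835: Thursday
1836: Friday (leap)
1837: Sunday
1838: Monday
1839: Tuesday
1840: Wednesday (leap)
1840 begins on a Wednesday and is a leap year.

1840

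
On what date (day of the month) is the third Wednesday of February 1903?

February 1, 1903 is a Sunday, so the first Wednesday is the 4th.
The third Wednesday is 4 + 14 = 18.

18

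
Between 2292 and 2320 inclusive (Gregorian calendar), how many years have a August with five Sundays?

11

August has 31 days; it has five Sundays when Sunday falls among the first (month-length − 28) days — i.e. when August 1 is one of Sunday/Saturday/Friday.
August 1 by year: 2292:Mon 2293:Tue 2294:Wed 2295:Thu 2296:Sat✓ 2297:Sun✓ 2298:Mon 2299:Tue 2300:Wed 2301:Thu 2302:Fri✓ 2303:Sat✓ 2304:Mon 2305:Tue 2306:Wed 2307:Thu 2308:Sat✓ 2309:Sun✓ 2310:Mon 2311:Tue 2312:Thu 2313:Fri✓ 2314:Sat✓ 2315:Sun✓ 2316:Tue 2317:Wed 2318:Thu 2319:Fri✓ 2320:Sun✓
Years with five Sundays: 2296, 2297, 2302, 2303, 2308, 2309, 2313, 2314, 2315, 2319, 2320 → 11.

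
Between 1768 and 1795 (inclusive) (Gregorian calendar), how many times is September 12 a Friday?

4

Track September 12's weekday year by year (advancing +1, or +2 across a Feb 29):
  1768: Mon  1769: Tue (+1)  1770: Wed (+1)  1771: Thu (+1)  1772: Sat (+2)
  1773: Sun (+1)  1774: Mon (+1)  1775: Tue (+1)  1776: Thu (+2)  1777: Fri (+1) ✓
  1778: Sat (+1)  1779: Sun (+1)  1780: Tue (+2)  1781: Wed (+1)  1782: Thu (+1)
  1783: Fri (+1) ✓  1784: Sun (+2)  1785: Mon (+1)  1786: Tue (+1)  1787: Wed (+1)
  1788: Fri (+2) ✓  1789: Sat (+1)  1790: Sun (+1)  1791: Mon (+1)  1792: Wed (+2)
  1793: Thu (+1)  1794: Fri (+1) ✓  1795: Sat (+1)
Friday years: 1777, 1783, 1788, 1794 — 4 in total.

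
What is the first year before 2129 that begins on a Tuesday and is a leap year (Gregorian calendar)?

Jan 1 advances by 2 weekdays after a leap year and by 1 after a common year.
2129: Jan 1 is Saturday.
2128: Thursday (leap)
2127: Wednesday
2126: Tuesday
2125: Monday
2124: Saturday (leap)
2123: Friday
2122: Thursday
2121: Wednesday
2120: Monday (leap)
2119: Sunday
2118: Saturday
2117: Friday
2116: Wednesday (leap)
2115: Tuesday
2114: Monday
2113: Sunday
2112: Friday (leap)
2111: Thursday
2110: Wednesday
2109: Tuesday
2108: Sunday (leap)
2107: Saturday
2106: Friday
2105: Thursday
2104: Tuesday (leap)
2104 begins on a Tuesday and is a leap year.

2104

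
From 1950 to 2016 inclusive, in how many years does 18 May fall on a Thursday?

9

Track 18 May's weekday year by year (advancing +1, or +2 across a Feb 29):
  1950: Thu ✓  1951: Fri (+1)  1952: Sun (+2)  1953: Mon (+1)  1954: Tue (+1)
  1955: Wed (+1)  1956: Fri (+2)  1957: Sat (+1)  1958: Sun (+1)  1959: Mon (+1)
  1960: Wed (+2)  1961: Thu (+1) ✓  1962: Fri (+1)  1963: Sat (+1)  … (39 more years) …
  2003: Sun (+1)  2004: Tue (+2)  2005: Wed (+1)  2006: Thu (+1) ✓  2007: Fri (+1)
  2008: Sun (+2)  2009: Mon (+1)  2010: Tue (+1)  2011: Wed (+1)  2012: Fri (+2)
  2013: Sat (+1)  2014: Sun (+1)  2015: Mon (+1)  2016: Wed (+2)
Thursday years: 1950, 1961, 1967, 1972, 1978, 1989, 1995, 2000, 2006 — 9 in total.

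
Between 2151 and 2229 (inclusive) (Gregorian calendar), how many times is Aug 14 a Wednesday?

Track Aug 14's weekday year by year (advancing +1, or +2 across a Feb 29):
  2151: Sat  2152: Mon (+2)  2153: Tue (+1)  2154: Wed (+1) ✓  2155: Thu (+1)
  2156: Sat (+2)  2157: Sun (+1)  2158: Mon (+1)  2159: Tue (+1)  2160: Thu (+2)
  2161: Fri (+1)  2162: Sat (+1)  2163: Sun (+1)  2164: Tue (+2)  … (51 more years) …
  2216: Wed (+2) ✓  2217: Thu (+1)  2218: Fri (+1)  2219: Sat (+1)  2220: Mon (+2)
  2221: Tue (+1)  2222: Wed (+1) ✓  2223: Thu (+1)  2224: Sat (+2)  2225: Sun (+1)
  2226: Mon (+1)  2227: Tue (+1)  2228: Thu (+2)  2229: Fri (+1)
Wednesday years: 2154, 2165, 2171, 2176, 2182, 2193, 2199, 2205, 2211, 2216, 2222 — 11 in total.

11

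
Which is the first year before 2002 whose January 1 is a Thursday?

1998

Jan 1 advances by 2 weekdays after a leap year and by 1 after a common year.
2002: Jan 1 is Tuesday.
2001: Monday
2000: Saturday (leap)
1999: Friday
1998: Thursday
1998 begins on a Thursday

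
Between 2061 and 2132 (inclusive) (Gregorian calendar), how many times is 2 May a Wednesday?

Track 2 May's weekday year by year (advancing +1, or +2 across a Feb 29):
  2061: Mon  2062: Tue (+1)  2063: Wed (+1) ✓  2064: Fri (+2)  2065: Sat (+1)
  2066: Sun (+1)  2067: Mon (+1)  2068: Wed (+2) ✓  2069: Thu (+1)  2070: Fri (+1)
  2071: Sat (+1)  2072: Mon (+2)  2073: Tue (+1)  2074: Wed (+1) ✓  … (44 more years) …
  2119: Tue (+1)  2120: Thu (+2)  2121: Fri (+1)  2122: Sat (+1)  2123: Sun (+1)
  2124: Tue (+2)  2125: Wed (+1) ✓  2126: Thu (+1)  2127: Fri (+1)  2128: Sun (+2)
  2129: Mon (+1)  2130: Tue (+1)  2131: Wed (+1) ✓  2132: Fri (+2)
Wednesday years: 2063, 2068, 2074, 2085, 2091, 2096, 2103, 2108, 2114, 2125, 2131 — 11 in total.

11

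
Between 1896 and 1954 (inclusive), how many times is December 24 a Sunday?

9

Track December 24's weekday year by year (advancing +1, or +2 across a Feb 29):
  1896: Thu  1897: Fri (+1)  1898: Sat (+1)  1899: Sun (+1) ✓  1900: Mon (+1)
  1901: Tue (+1)  1902: Wed (+1)  1903: Thu (+1)  1904: Sat (+2)  1905: Sun (+1) ✓
  1906: Mon (+1)  1907: Tue (+1)  1908: Thu (+2)  1909: Fri (+1)  … (31 more years) …
  1941: Wed (+1)  1942: Thu (+1)  1943: Fri (+1)  1944: Sun (+2) ✓  1945: Mon (+1)
  1946: Tue (+1)  1947: Wed (+1)  1948: Fri (+2)  1949: Sat (+1)  1950: Sun (+1) ✓
  1951: Mon (+1)  1952: Wed (+2)  1953: Thu (+1)  1954: Fri (+1)
Sunday years: 1899, 1905, 1911, 1916, 1922, 1933, 1939, 1944, 1950 — 9 in total.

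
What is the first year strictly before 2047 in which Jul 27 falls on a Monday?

2043

From one year to the next, a fixed date's weekday advances by 1, or by 2 when a Feb 29 lies between the two dates.
2047: July 27 is Saturday.
2046: Friday (−1)
2045: Thursday (−1)
2044: Wednesday (−1)
2043: Monday (−2)
Jul 27 falls on a Monday in 2043.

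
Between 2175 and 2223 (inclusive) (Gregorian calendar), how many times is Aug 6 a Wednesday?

Track Aug 6's weekday year by year (advancing +1, or +2 across a Feb 29):
  2175: Sun  2176: Tue (+2)  2177: Wed (+1) ✓  2178: Thu (+1)  2179: Fri (+1)
  2180: Sun (+2)  2181: Mon (+1)  2182: Tue (+1)  2183: Wed (+1) ✓  2184: Fri (+2)
  2185: Sat (+1)  2186: Sun (+1)  2187: Mon (+1)  2188: Wed (+2) ✓  … (21 more years) …
  2210: Mon (+1)  2211: Tue (+1)  2212: Thu (+2)  2213: Fri (+1)  2214: Sat (+1)
  2215: Sun (+1)  2216: Tue (+2)  2217: Wed (+1) ✓  2218: Thu (+1)  2219: Fri (+1)
  2220: Sun (+2)  2221: Mon (+1)  2222: Tue (+1)  2223: Wed (+1) ✓
Wednesday years: 2177, 2183, 2188, 2194, 2200, 2206, 2217, 2223 — 8 in total.

8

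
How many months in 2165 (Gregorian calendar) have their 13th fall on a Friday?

2

Check the 13th of each month of 2165: Jan 13: Sun, Feb 13: Wed, Mar 13: Wed, Apr 13: Sat, May 13: Mon, Jun 13: Thu, Jul 13: Sat, Aug 13: Tue, Sep 13: Fri, Oct 13: Sun, Nov 13: Wed, Dec 13: Fri.
Friday occurs in September, December — 2 months.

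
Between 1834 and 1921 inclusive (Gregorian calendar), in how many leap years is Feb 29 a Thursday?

3

Leap years in 1834–1921: 21 of them.
Feb 29 weekday advances by 5 (mod 7) from one leap year to the next four years later (or differs when a century non-leap intervenes).
Leap-day weekdays: 1836:Mon 1840:Sat 1844:Thu✓ 1848:Tue 1852:Sun 1856:Fri 1860:Wed 1864:Mon 1868:Sat 1872:Thu✓ 1876:Tue 1880:Sun 1884:Fri 1888:Wed 1892:Mon 1896:Sat 1904:Mon 1908:Sat 1912:Thu✓ 1916:Tue 1920:Sun
Thursday: 1844, 1872, 1912 → 3.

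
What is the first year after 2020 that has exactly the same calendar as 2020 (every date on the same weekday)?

Two years share a calendar iff Jan 1 falls on the same weekday and both are leap or both are common. 2020: Jan 1 is Wednesday, leap year.
2021: Jan 1 Friday, common
2022: Jan 1 Saturday, common
2023: Jan 1 Sunday, common
2024: Jan 1 Monday, leap
2025: Jan 1 Wednesday, common
2026: Jan 1 Thursday, common
2027: Jan 1 Friday, common
2028: Jan 1 Saturday, leap
2029: Jan 1 Monday, common
2030: Jan 1 Tuesday, common
2031: Jan 1 Wednesday, common
2032: Jan 1 Thursday, leap
2033: Jan 1 Saturday, common
2034: Jan 1 Sunday, common
2035: Jan 1 Monday, common
2036: Jan 1 Tuesday, leap
2037: Jan 1 Thursday, common
2038: Jan 1 Friday, common
2039: Jan 1 Saturday, common
2040: Jan 1 Sunday, leap
2041: Jan 1 Tuesday, common
2042: Jan 1 Wednesday, common
2043: Jan 1 Thursday, common
2044: Jan 1 Friday, leap
2045: Jan 1 Sunday, common
2046: Jan 1 Monday, common
2047: Jan 1 Tuesday, common
2048: Jan 1 Wednesday, leap
2048 matches on both conditions.

2048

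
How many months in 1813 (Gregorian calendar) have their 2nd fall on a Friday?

Check the 2nd of each month of 1813: Jan 2: Sat, Feb 2: Tue, Mar 2: Tue, Apr 2: Fri, May 2: Sun, Jun 2: Wed, Jul 2: Fri, Aug 2: Mon, Sep 2: Thu, Oct 2: Sat, Nov 2: Tue, Dec 2: Thu.
Friday occurs in April, July — 2 months.

2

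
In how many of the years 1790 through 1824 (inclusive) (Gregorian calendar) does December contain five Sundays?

15

December has 31 days; it has five Sundays when Sunday falls among the first (month-length − 28) days — i.e. when December 1 is one of Sunday/Saturday/Friday.
December 1 by year: 1790:Wed 1791:Thu 1792:Sat✓ 1793:Sun✓ 1794:Mon 1795:Tue 1796:Thu 1797:Fri✓ 1798:Sat✓ 1799:Sun✓ 1800:Mon 1801:Tue 1802:Wed 1803:Thu 1804:Sat✓ …(5 more)… 1810:Sat✓ 1811:Sun✓ 1812:Tue 1813:Wed 1814:Thu 1815:Fri✓ 1816:Sun✓ 1817:Mon 1818:Tue 1819:Wed 1820:Fri✓ 1821:Sat✓ 1822:Sun✓ 1823:Mon 1824:Wed
Years with five Sundays: 1792, 1793, 1797, 1798, 1799, 1804, 1805, 1809, 1810, 1811, 1815, 1816, 1820, 1821, 1822 → 15.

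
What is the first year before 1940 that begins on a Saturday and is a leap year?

Jan 1 advances by 2 weekdays after a leap year and by 1 after a common year.
1940: Jan 1 is Monday (leap).
1939: Sunday
1938: Saturday
1937: Friday
1936: Wednesday (leap)
1935: Tuesday
1934: Monday
1933: Sunday
1932: Friday (leap)
1931: Thursday
1930: Wednesday
1929: Tuesday
1928: Sunday (leap)
1927: Saturday
1926: Friday
1925: Thursday
1924: Tuesday (leap)
1923: Monday
1922: Sunday
1921: Saturday
1920: Thursday (leap)
1919: Wednesday
1918: Tuesday
1917: Monday
1916: Saturday (leap)
1916 begins on a Saturday and is a leap year.

1916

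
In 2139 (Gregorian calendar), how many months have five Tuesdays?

4

A month of length L has five Tuesdays iff its first Tuesday is on day ≤ L−28 (so day 1–3 in a 31-day month, 1–2 in a 30-day month, day 1 in a leap February).
Checking each month of 2139: Jan starts Thu (31d); Feb starts Sun (28d); Mar starts Sun (31d) ✓; Apr starts Wed (30d); May starts Fri (31d); Jun starts Mon (30d) ✓; Jul starts Wed (31d); Aug starts Sat (31d); Sep starts Tue (30d) ✓; Oct starts Thu (31d); Nov starts Sun (30d); Dec starts Tue (31d) ✓.
Five-Tuesday months: March, June, September, December → 4.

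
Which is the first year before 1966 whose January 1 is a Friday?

1965

Jan 1 advances by 2 weekdays after a leap year and by 1 after a common year.
1966: Jan 1 is Saturday.
1965: Friday
1965 begins on a Friday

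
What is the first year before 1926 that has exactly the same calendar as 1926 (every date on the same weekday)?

1915

Two years share a calendar iff Jan 1 falls on the same weekday and both are leap or both are common. 1926: Jan 1 is Friday, common year.
1925: Jan 1 Thursday, common
1924: Jan 1 Tuesday, leap
1923: Jan 1 Monday, common
1922: Jan 1 Sunday, common
1921: Jan 1 Saturday, common
1920: Jan 1 Thursday, leap
1919: Jan 1 Wednesday, common
1918: Jan 1 Tuesday, common
1917: Jan 1 Monday, common
1916: Jan 1 Saturday, leap
1915: Jan 1 Friday, common
1915 matches on both conditions.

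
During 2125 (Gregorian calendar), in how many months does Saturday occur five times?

4

A month of length L has five Saturdays iff its first Saturday is on day ≤ L−28 (so day 1–3 in a 31-day month, 1–2 in a 30-day month, day 1 in a leap February).
Checking each month of 2125: Jan starts Mon (31d); Feb starts Thu (28d); Mar starts Thu (31d) ✓; Apr starts Sun (30d); May starts Tue (31d); Jun starts Fri (30d) ✓; Jul starts Sun (31d); Aug starts Wed (31d); Sep starts Sat (30d) ✓; Oct starts Mon (31d); Nov starts Thu (30d); Dec starts Sat (31d) ✓.
Five-Saturday months: March, June, September, December → 4.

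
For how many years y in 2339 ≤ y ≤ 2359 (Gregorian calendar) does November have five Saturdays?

November has 30 days; it has five Saturdays when Saturday falls among the first (month-length − 28) days — i.e. when November 1 is one of Saturday/Friday.
November 1 by year: 2339:Wed 2340:Fri✓ 2341:Sat✓ 2342:Sun 2343:Mon 2344:Wed 2345:Thu 2346:Fri✓ 2347:Sat✓ 2348:Mon 2349:Tue 2350:Wed 2351:Thu 2352:Sat✓ 2353:Sun 2354:Mon 2355:Tue 2356:Thu 2357:Fri✓ 2358:Sat✓ 2359:Sun
Years with five Saturdays: 2340, 2341, 2346, 2347, 2352, 2357, 2358 → 7.

7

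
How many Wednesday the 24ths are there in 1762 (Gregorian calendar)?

Check the 24th of each month of 1762: Jan 24: Sun, Feb 24: Wed, Mar 24: Wed, Apr 24: Sat, May 24: Mon, Jun 24: Thu, Jul 24: Sat, Aug 24: Tue, Sep 24: Fri, Oct 24: Sun, Nov 24: Wed, Dec 24: Fri.
Wednesday occurs in February, March, November — 3 months.

3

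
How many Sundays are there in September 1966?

September 1966 has 30 days and begins on Thursday.
The first Sunday is September 4.
Sundays fall on 4, 11, 18, 25 — that's 4.

4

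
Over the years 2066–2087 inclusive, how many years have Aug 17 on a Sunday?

Track Aug 17's weekday year by year (advancing +1, or +2 across a Feb 29):
  2066: Tue  2067: Wed (+1)  2068: Fri (+2)  2069: Sat (+1)  2070: Sun (+1) ✓
  2071: Mon (+1)  2072: Wed (+2)  2073: Thu (+1)  2074: Fri (+1)  2075: Sat (+1)
  2076: Mon (+2)  2077: Tue (+1)  2078: Wed (+1)  2079: Thu (+1)  2080: Sat (+2)
  2081: Sun (+1) ✓  2082: Mon (+1)  2083: Tue (+1)  2084: Thu (+2)  2085: Fri (+1)
  2086: Sat (+1)  2087: Sun (+1) ✓
Sunday years: 2070, 2081, 2087 — 3 in total.

3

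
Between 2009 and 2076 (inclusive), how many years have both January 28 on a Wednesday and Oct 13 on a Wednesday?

2

Check each year's weekday for January 28 and Oct 13:
  2009: Wed/Tue  2010: Thu/Wed  2011: Fri/Thu  2012: Sat/Sat  2013: Mon/Sun  2014: Tue/Mon  2015: Wed/Tue  2016: Thu/Thu  2017: Sat/Fri  2018: Sun/Sat  2019: Mon/Sun  2020: Tue/Tue  2021: Thu/Wed  2022: Fri/Thu  …(40 more)…  2063: Sun/Sat  2064: Mon/Mon  2065: Wed/Tue  2066: Thu/Wed  2067: Fri/Thu  2068: Sat/Sat  2069: Mon/Sun  2070: Tue/Mon  2071: Wed/Tue  2072: Thu/Thu  2073: Sat/Fri  2074: Sun/Sat  2075: Mon/Sun  2076: Tue/Tue
Both conditions hold in: 2032, 2060 — 2.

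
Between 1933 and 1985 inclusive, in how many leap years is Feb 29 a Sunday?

Leap years in 1933–1985: 13 of them.
Feb 29 weekday advances by 5 (mod 7) from one leap year to the next four years later (or differs when a century non-leap intervenes).
Leap-day weekdays: 1936:Sat 1940:Thu 1944:Tue 1948:Sun✓ 1952:Fri 1956:Wed 1960:Mon 1964:Sat 1968:Thu 1972:Tue 1976:Sun✓ 1980:Fri 1984:Wed
Sunday: 1948, 1976 → 2.

2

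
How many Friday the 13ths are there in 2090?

2

Check the 13th of each month of 2090: Jan 13: Fri, Feb 13: Mon, Mar 13: Mon, Apr 13: Thu, May 13: Sat, Jun 13: Tue, Jul 13: Thu, Aug 13: Sun, Sep 13: Wed, Oct 13: Fri, Nov 13: Mon, Dec 13: Wed.
Friday occurs in January, October — 2 months.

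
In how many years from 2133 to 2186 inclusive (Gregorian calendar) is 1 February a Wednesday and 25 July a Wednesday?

2

Check each year's weekday for 1 February and 25 July:
  2133: Sun/Sat  2134: Mon/Sun  2135: Tue/Mon  2136: Wed/Wed ✓  2137: Fri/Thu  2138: Sat/Fri  2139: Sun/Sat  2140: Mon/Mon  2141: Wed/Tue  2142: Thu/Wed  2143: Fri/Thu  2144: Sat/Sat  2145: Mon/Sun  2146: Tue/Mon  …(26 more)…  2173: Mon/Sun  2174: Tue/Mon  2175: Wed/Tue  2176: Thu/Thu  2177: Sat/Fri  2178: Sun/Sat  2179: Mon/Sun  2180: Tue/Tue  2181: Thu/Wed  2182: Fri/Thu  2183: Sat/Fri  2184: Sun/Sun  2185: Tue/Mon  2186: Wed/Tue
Both conditions hold in: 2136, 2164 — 2.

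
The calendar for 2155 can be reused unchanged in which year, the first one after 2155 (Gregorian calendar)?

Two years share a calendar iff Jan 1 falls on the same weekday and both are leap or both are common. 2155: Jan 1 is Wednesday, common year.
2156: Jan 1 Thursday, leap
2157: Jan 1 Saturday, common
2158: Jan 1 Sunday, common
2159: Jan 1 Monday, common
2160: Jan 1 Tuesday, leap
2161: Jan 1 Thursday, common
2162: Jan 1 Friday, common
2163: Jan 1 Saturday, common
2164: Jan 1 Sunday, leap
2165: Jan 1 Tuesday, common
2166: Jan 1 Wednesday, common
2166 matches on both conditions.

2166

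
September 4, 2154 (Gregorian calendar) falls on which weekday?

Wednesday

January 1, 2154 is a Tuesday.
September 4 is day 247 of the year, i.e. 246 days after Jan 1.
246 mod 7 = 1, so advance 1 weekday from Tuesday: Wednesday.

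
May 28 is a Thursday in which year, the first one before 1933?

From one year to the next, a fixed date's weekday advances by 1, or by 2 when a Feb 29 lies between the two dates.
1933: May 28 is Sunday.
1932: Saturday (−1)
1931: Thursday (−2)
May 28 falls on a Thursday in 1931.

1931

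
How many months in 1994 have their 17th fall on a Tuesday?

1

Check the 17th of each month of 1994: Jan 17: Mon, Feb 17: Thu, Mar 17: Thu, Apr 17: Sun, May 17: Tue, Jun 17: Fri, Jul 17: Sun, Aug 17: Wed, Sep 17: Sat, Oct 17: Mon, Nov 17: Thu, Dec 17: Sat.
Tuesday occurs in May — 1 month.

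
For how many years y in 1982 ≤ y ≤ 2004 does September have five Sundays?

September has 30 days; it has five Sundays when Sunday falls among the first (month-length − 28) days — i.e. when September 1 is one of Sunday/Saturday.
September 1 by year: 1982:Wed 1983:Thu 1984:Sat✓ 1985:Sun✓ 1986:Mon 1987:Tue 1988:Thu 1989:Fri 1990:Sat✓ 1991:Sun✓ 1992:Tue 1993:Wed 1994:Thu 1995:Fri 1996:Sun✓ 1997:Mon 1998:Tue 1999:Wed 2000:Fri 2001:Sat✓ 2002:Sun✓ 2003:Mon 2004:Wed
Years with five Sundays: 1984, 1985, 1990, 1991, 1996, 2001, 2002 → 7.

7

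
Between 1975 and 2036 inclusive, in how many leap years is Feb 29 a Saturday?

Leap years in 1975–2036: 16 of them.
Feb 29 weekday advances by 5 (mod 7) from one leap year to the next four years later (or differs when a century non-leap intervenes).
Leap-day weekdays: 1976:Sun 1980:Fri 1984:Wed 1988:Mon 1992:Sat✓ 1996:Thu 2000:Tue 2004:Sun 2008:Fri 2012:Wed 2016:Mon 2020:Sat✓ 2024:Thu 2028:Tue 2032:Sun 2036:Fri
Saturday: 1992, 2020 → 2.

2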